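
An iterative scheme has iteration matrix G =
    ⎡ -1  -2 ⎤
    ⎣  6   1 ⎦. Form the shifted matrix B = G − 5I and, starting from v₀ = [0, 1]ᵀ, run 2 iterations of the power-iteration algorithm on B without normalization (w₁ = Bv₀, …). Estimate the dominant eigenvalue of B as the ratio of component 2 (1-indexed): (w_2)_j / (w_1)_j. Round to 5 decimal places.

B = G − 5I has rows (-6, -2); (6, -4)
w1 = Bv₀ = ((-6)·0 + (-2)·1; 6·0 + (-4)·1) = (-2, -4)
w2 = Bw1 = ((-6)·(-2) + (-2)·(-4); 6·(-2) + (-4)·(-4)) = (20, 4)
Ratio: 4/-4 = -1.00000

μ ≈ -1.00000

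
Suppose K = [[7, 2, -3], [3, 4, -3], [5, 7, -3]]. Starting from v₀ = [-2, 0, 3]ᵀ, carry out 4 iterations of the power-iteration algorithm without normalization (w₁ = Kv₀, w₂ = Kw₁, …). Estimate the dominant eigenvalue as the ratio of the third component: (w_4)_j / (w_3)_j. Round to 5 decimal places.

3.38248

w1 = Kv₀ = (7·(-2) + 2·0 + (-3)·3; 3·(-2) + 4·0 + (-3)·3; 5·(-2) + 7·0 + (-3)·3) = (-23, -15, -19)
w2 = Kw1 = (7·(-23) + 2·(-15) + (-3)·(-19); 3·(-23) + 4·(-15) + (-3)·(-19); 5·(-23) + 7·(-15) + (-3)·(-19)) = (-134, -72, -163)
w3 = Kw2 = (-593, -201, -685)
w4 = Kw3 = (-2498, -528, -2317)
Ratio at component: -2317 / -685 = 3.38248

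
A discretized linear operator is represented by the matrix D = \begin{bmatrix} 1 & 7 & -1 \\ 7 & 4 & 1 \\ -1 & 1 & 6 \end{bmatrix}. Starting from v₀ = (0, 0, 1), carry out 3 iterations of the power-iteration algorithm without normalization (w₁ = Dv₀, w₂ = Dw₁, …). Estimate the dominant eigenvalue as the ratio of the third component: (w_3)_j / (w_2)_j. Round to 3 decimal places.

6.079

w1 = Dv₀ = (1·0 + 7·0 + (-1)·1; 7·0 + 4·0 + 1·1; (-1)·0 + 1·0 + 6·1) = (-1, 1, 6)
w2 = Dw1 = (1·(-1) + 7·1 + (-1)·6; 7·(-1) + 4·1 + 1·6; (-1)·(-1) + 1·1 + 6·6) = (0, 3, 38)
w3 = Dw2 = (-17, 50, 231)
Ratio at component: 231 / 38 = 6.079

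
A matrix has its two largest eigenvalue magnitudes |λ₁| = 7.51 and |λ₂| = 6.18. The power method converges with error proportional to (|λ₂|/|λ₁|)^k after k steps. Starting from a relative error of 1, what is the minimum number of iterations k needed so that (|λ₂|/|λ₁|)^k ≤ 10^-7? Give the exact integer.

83

|λ₂/λ₁| = 6.18/7.51 = 0.82290
Need k ≥ ln(10^-7) / ln(0.82290) = -16.1181 / -0.1949 ≈ 82.692
Smallest integer k satisfying the bound: 83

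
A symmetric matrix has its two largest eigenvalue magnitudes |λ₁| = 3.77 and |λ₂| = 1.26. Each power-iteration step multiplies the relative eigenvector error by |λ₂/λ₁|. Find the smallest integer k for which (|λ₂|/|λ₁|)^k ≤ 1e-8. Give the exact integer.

|λ₂/λ₁| = 1.26/3.77 = 0.33422
Need k ≥ ln(1e-8) / ln(0.33422) = -18.4207 / -1.0960 ≈ 16.808
Smallest integer k satisfying the bound: 17

17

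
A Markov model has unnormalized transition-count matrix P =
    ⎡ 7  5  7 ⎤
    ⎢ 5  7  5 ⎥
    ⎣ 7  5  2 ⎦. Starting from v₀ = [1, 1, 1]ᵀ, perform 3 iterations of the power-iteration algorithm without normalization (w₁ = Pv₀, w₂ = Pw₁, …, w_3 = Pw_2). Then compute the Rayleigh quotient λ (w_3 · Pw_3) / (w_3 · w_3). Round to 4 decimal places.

w1 = Pv₀ = (7·1 + 5·1 + 7·1; 5·1 + 7·1 + 5·1; 7·1 + 5·1 + 2·1) = (19, 17, 14)
w2 = Pw1 = (7·19 + 5·17 + 7·14; 5·19 + 7·17 + 5·14; 7·19 + 5·17 + 2·14) = (316, 284, 246)
w3 = Pw2 = (5354, 4798, 4124)
Pw3 = (90336, 80976, 69716)
w3·Pw3 = 5354·90336 + 4798·80976 + 4124·69716 = 1159690576; w3·w3 = 5354·5354 + 4798·4798 + 4124·4124 = 68693496
λ ≈ 1159690576/68693496 = 16.8821

16.8821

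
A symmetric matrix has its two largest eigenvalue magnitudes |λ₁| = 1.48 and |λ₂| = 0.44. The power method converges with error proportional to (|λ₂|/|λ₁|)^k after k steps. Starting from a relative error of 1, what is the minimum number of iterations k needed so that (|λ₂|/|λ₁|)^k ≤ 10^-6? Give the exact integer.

|λ₂/λ₁| = 0.44/1.48 = 0.29730
Need k ≥ ln(10^-6) / ln(0.29730) = -13.8155 / -1.2130 ≈ 11.389
Smallest integer k satisfying the bound: 12

12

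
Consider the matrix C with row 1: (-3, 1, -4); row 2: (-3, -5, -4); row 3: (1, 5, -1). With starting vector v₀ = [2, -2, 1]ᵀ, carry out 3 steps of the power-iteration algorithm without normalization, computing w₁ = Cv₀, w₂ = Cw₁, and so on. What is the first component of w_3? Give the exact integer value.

-132

w1 = Cv₀ = ((-3)·2 + 1·(-2) + (-4)·1; (-3)·2 + (-5)·(-2) + (-4)·1; 1·2 + 5·(-2) + (-1)·1) = (-12, 0, -9)
w2 = Cw1 = ((-3)·(-12) + 1·0 + (-4)·(-9); (-3)·(-12) + (-5)·0 + (-4)·(-9); 1·(-12) + 5·0 + (-1)·(-9)) = (72, 72, -3)
w3 = Cw2 = (-132, -564, 435)
The requested component of w3 is -132.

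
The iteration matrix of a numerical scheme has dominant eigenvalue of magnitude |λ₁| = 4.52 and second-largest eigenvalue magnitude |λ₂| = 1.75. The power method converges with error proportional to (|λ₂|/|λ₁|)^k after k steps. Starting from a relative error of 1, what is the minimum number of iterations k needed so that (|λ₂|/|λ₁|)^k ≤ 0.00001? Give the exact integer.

13

|λ₂/λ₁| = 1.75/4.52 = 0.38717
Need k ≥ ln(0.00001) / ln(0.38717) = -11.5129 / -0.9489 ≈ 12.133
Smallest integer k satisfying the bound: 13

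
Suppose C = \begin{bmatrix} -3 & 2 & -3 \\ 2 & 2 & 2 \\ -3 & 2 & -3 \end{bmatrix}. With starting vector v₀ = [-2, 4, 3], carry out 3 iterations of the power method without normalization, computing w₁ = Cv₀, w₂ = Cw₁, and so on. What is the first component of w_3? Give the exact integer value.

140

w1 = Cv₀ = (5, 10, 5)
w2 = Cw1 = (-10, 40, -10)
w3 = Cw2 = (140, 40, 140)
The requested component of w3 is 140.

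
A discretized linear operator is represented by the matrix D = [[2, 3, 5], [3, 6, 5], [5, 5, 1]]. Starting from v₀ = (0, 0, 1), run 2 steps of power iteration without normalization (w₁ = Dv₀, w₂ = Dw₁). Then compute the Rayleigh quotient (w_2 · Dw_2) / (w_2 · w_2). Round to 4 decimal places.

w1 = Dv₀ = (2·0 + 3·0 + 5·1; 3·0 + 6·0 + 5·1; 5·0 + 5·0 + 1·1) = (5, 5, 1)
w2 = Dw1 = (2·5 + 3·5 + 5·1; 3·5 + 6·5 + 5·1; 5·5 + 5·5 + 1·1) = (30, 50, 51)
Dw2 = (465, 645, 451)
w2·Dw2 = 30·465 + 50·645 + 51·451 = 69201; w2·w2 = 30·30 + 50·50 + 51·51 = 6001
λ ≈ 69201/6001 = 11.5316

11.5316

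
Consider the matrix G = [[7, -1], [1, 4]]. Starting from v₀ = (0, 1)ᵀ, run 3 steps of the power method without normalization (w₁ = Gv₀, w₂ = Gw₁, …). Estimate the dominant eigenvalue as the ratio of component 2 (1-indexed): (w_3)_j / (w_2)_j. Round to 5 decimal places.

w1 = Gv₀ = (7·0 + (-1)·1; 1·0 + 4·1) = (-1, 4)
w2 = Gw1 = (7·(-1) + (-1)·4; 1·(-1) + 4·4) = (-11, 15)
w3 = Gw2 = (-92, 49)
Ratio at component: 49 / 15 = 3.26667

3.26667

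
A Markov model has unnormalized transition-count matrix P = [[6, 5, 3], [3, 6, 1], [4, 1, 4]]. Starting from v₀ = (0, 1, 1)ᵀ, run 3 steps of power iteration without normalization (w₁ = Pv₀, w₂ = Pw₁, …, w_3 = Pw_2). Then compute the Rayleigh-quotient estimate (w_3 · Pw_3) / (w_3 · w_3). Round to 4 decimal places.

λ ≈ 11.3501

w1 = Pv₀ = (8, 7, 5)
w2 = Pw1 = (98, 71, 59)
w3 = Pw2 = (1120, 779, 699)
Pw3 = (12712, 8733, 8055)
w3·Pw3 = 1120·12712 + 779·8733 + 699·8055 = 26670892; w3·w3 = 1120·1120 + 779·779 + 699·699 = 2349842
λ ≈ 26670892/2349842 = 11.3501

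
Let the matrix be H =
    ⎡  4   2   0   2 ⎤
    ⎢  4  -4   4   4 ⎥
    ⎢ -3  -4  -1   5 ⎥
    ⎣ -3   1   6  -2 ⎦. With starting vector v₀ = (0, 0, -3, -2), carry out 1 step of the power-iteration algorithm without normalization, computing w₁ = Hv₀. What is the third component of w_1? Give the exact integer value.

w1 = Hv₀ = (-4, -20, -7, -14)
The requested component of w1 is -7.

-7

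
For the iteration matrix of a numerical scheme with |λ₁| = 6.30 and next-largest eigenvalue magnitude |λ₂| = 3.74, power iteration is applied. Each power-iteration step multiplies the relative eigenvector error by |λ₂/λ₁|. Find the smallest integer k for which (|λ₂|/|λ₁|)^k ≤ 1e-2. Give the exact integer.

9

|λ₂/λ₁| = 3.74/6.30 = 0.59365
Need k ≥ ln(1e-2) / ln(0.59365) = -4.6052 / -0.5215 ≈ 8.831
Smallest integer k satisfying the bound: 9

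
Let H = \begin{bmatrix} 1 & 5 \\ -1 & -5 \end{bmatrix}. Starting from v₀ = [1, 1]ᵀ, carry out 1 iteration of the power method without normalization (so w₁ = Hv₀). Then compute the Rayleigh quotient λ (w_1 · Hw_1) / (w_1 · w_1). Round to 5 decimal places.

λ ≈ -4.00000

w1 = Hv₀ = (6, -6)
Hw1 = (-24, 24)
w1·Hw1 = 6·(-24) + (-6)·24 = -288; w1·w1 = 6·6 + (-6)·(-6) = 72
λ ≈ -288/72 = -4.00000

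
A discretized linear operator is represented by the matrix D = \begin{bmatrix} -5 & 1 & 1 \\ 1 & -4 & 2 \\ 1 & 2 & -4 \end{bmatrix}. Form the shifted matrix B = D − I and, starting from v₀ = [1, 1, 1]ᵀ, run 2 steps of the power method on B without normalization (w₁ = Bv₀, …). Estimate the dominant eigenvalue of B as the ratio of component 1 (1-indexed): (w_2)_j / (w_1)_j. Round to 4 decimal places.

B = D − I has rows (-6, 1, 1); (1, -5, 2); (1, 2, -5)
w1 = Bv₀ = ((-6)·1 + 1·1 + 1·1; 1·1 + (-5)·1 + 2·1; 1·1 + 2·1 + (-5)·1) = (-4, -2, -2)
w2 = Bw1 = ((-6)·(-4) + 1·(-2) + 1·(-2); 1·(-4) + (-5)·(-2) + 2·(-2); 1·(-4) + 2·(-2) + (-5)·(-2)) = (20, 2, 2)
Ratio: 20/-4 = -5.0000

μ ≈ -5.0000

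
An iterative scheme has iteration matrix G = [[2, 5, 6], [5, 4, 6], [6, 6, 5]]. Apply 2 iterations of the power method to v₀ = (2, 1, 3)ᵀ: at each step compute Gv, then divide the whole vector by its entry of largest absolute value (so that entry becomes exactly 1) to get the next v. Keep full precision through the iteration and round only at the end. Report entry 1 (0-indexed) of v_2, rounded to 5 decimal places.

0.88825

Gv0 = (27.000000, 32.000000, 33.000000); divide by 33.000000 → v1 = (0.818182, 0.969697, 1.000000)
Gv1 = (12.484848, 13.969697, 15.727273); divide by 15.727273 → v2 = (0.793834, 0.888247, 1.000000)
Requested entry of v2: 461/519 = 0.88825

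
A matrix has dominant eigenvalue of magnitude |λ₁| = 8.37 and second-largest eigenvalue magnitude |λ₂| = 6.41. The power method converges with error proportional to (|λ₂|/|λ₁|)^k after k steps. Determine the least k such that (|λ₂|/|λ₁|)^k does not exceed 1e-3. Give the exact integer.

|λ₂/λ₁| = 6.41/8.37 = 0.76583
Need k ≥ ln(1e-3) / ln(0.76583) = -6.9078 / -0.2668 ≈ 25.892
Smallest integer k satisfying the bound: 26

26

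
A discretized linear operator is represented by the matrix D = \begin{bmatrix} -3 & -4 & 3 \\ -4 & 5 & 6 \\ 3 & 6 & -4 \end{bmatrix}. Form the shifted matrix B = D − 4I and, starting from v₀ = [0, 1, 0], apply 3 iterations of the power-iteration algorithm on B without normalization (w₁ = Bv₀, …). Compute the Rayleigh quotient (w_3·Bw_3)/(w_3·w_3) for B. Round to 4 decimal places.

μ ≈ -13.8956

B = D − 4I has rows (-7, -4, 3); (-4, 1, 6); (3, 6, -8)
w1 = Bv₀ = (-4, 1, 6)
w2 = Bw1 = (42, 53, -54)
w3 = Bw2 = (-668, -439, 876)
Bw3 = (9060, 7489, -11646)
w3·Bw3 = -19541647; w3·w3 = 1406321; μ ≈ -19541647/1406321 = -13.8956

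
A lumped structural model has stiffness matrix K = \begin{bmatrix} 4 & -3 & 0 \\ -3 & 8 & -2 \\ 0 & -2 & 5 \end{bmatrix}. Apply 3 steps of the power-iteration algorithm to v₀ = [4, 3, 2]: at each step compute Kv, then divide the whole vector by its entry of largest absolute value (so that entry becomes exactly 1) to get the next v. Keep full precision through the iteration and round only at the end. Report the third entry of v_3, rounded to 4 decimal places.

-0.1923

Kv0 = (7.00000, 8.00000, 4.00000); divide by 8.00000 → v1 = (0.87500, 1.00000, 0.50000)
Kv1 = (0.50000, 4.37500, 0.50000); divide by 4.37500 → v2 = (0.11429, 1.00000, 0.11429)
Kv2 = (-2.54286, 7.42857, -1.42857); divide by 7.42857 → v3 = (-0.34231, 1.00000, -0.19231)
Requested entry of v3: -50/260 = -0.1923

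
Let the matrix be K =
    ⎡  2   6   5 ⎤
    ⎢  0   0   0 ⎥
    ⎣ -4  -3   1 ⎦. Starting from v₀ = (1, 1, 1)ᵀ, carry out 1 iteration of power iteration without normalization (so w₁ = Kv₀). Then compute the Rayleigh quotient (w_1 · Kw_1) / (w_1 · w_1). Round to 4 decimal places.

1.4439

w1 = Kv₀ = (13, 0, -6)
Kw1 = (-4, 0, -58)
w1·Kw1 = 13·(-4) + 0·0 + (-6)·(-58) = 296; w1·w1 = 13·13 + 0·0 + (-6)·(-6) = 205
λ ≈ 296/205 = 1.4439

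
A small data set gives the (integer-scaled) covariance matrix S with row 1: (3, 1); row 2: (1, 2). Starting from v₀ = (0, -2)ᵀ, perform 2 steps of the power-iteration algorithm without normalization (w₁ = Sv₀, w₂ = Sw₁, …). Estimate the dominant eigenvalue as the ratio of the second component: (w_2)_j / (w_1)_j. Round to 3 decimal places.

w1 = Sv₀ = (3·0 + 1·(-2); 1·0 + 2·(-2)) = (-2, -4)
w2 = Sw1 = (3·(-2) + 1·(-4); 1·(-2) + 2·(-4)) = (-10, -10)
Ratio at component: -10 / -4 = 2.500

λ ≈ 2.500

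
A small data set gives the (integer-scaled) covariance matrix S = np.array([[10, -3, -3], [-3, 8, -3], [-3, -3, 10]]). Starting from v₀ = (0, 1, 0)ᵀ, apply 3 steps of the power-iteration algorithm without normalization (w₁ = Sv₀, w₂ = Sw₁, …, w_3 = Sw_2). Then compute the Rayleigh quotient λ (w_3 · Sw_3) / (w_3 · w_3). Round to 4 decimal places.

w1 = Sv₀ = (10·0 + (-3)·1 + (-3)·0; (-3)·0 + 8·1 + (-3)·0; (-3)·0 + (-3)·1 + 10·0) = (-3, 8, -3)
w2 = Sw1 = (10·(-3) + (-3)·8 + (-3)·(-3); (-3)·(-3) + 8·8 + (-3)·(-3); (-3)·(-3) + (-3)·8 + 10·(-3)) = (-45, 82, -45)
w3 = Sw2 = (-561, 926, -561)
Sw3 = (-6705, 10774, -6705)
w3·Sw3 = (-561)·(-6705) + 926·10774 + (-561)·(-6705) = 17499734; w3·w3 = (-561)·(-561) + 926·926 + (-561)·(-561) = 1486918
λ ≈ 17499734/1486918 = 11.7691

11.7691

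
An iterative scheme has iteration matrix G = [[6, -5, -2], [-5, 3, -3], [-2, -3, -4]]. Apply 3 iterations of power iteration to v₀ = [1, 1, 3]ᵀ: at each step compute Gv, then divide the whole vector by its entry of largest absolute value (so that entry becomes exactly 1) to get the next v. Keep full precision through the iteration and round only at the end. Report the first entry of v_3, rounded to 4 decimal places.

Gv0 = (-5.00000, -11.00000, -17.00000); divide by -17.00000 → v1 = (0.29412, 0.64706, 1.00000)
Gv1 = (-3.47059, -2.52941, -6.52941); divide by -6.52941 → v2 = (0.53153, 0.38739, 1.00000)
Gv2 = (-0.74775, -4.49550, -6.22523); divide by -6.22523 → v3 = (0.12012, 0.72214, 1.00000)
Requested entry of v3: -83/-691 = 0.1201

0.1201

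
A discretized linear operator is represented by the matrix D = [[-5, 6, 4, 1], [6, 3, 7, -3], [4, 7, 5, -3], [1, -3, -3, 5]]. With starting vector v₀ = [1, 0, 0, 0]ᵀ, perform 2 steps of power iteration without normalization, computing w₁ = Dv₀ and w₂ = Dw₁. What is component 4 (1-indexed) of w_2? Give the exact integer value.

w1 = Dv₀ = ((-5)·1 + 6·0 + 4·0 + 1·0; 6·1 + 3·0 + 7·0 + (-3)·0; 4·1 + 7·0 + 5·0 + (-3)·0; 1·1 + (-3)·0 + (-3)·0 + 5·0) = (-5, 6, 4, 1)
w2 = Dw1 = ((-5)·(-5) + 6·6 + 4·4 + 1·1; 6·(-5) + 3·6 + 7·4 + (-3)·1; 4·(-5) + 7·6 + 5·4 + (-3)·1; 1·(-5) + (-3)·6 + (-3)·4 + 5·1) = (78, 13, 39, -30)
The requested component of w2 is -30.

-30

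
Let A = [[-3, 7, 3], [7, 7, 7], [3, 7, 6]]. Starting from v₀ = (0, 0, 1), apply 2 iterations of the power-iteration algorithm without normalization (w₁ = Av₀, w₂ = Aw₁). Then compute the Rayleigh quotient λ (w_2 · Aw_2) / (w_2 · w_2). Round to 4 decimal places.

w1 = Av₀ = ((-3)·0 + 7·0 + 3·1; 7·0 + 7·0 + 7·1; 3·0 + 7·0 + 6·1) = (3, 7, 6)
w2 = Aw1 = ((-3)·3 + 7·7 + 3·6; 7·3 + 7·7 + 7·6; 3·3 + 7·7 + 6·6) = (58, 112, 94)
Aw2 = (892, 1848, 1522)
w2·Aw2 = 58·892 + 112·1848 + 94·1522 = 401780; w2·w2 = 58·58 + 112·112 + 94·94 = 24744
λ ≈ 401780/24744 = 16.2375

16.2375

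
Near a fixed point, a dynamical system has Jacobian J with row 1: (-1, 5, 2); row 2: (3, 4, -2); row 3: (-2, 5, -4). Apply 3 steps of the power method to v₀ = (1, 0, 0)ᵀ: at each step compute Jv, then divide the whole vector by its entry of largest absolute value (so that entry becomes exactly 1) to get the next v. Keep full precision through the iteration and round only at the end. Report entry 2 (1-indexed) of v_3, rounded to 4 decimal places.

Jv0 = (-1.00000, 3.00000, -2.00000); divide by 3.00000 → v1 = (-0.33333, 1.00000, -0.66667)
Jv1 = (4.00000, 4.33333, 8.33333); divide by 8.33333 → v2 = (0.48000, 0.52000, 1.00000)
Jv2 = (4.12000, 1.52000, -2.36000); divide by 4.12000 → v3 = (1.00000, 0.36893, -0.57282)
Requested entry of v3: 38/103 = 0.3689

0.3689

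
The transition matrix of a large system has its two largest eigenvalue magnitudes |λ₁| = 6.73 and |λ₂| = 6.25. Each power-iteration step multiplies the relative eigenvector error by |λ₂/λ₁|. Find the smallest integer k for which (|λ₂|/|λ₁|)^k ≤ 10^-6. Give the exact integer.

187

|λ₂/λ₁| = 6.25/6.73 = 0.92868
Need k ≥ ln(10^-6) / ln(0.92868) = -13.8155 / -0.0740 ≈ 186.712
Smallest integer k satisfying the bound: 187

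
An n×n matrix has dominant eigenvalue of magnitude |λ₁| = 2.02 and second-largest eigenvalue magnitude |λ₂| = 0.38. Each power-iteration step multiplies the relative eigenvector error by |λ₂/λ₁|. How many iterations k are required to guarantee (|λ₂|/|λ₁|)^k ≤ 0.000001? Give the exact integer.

9

|λ₂/λ₁| = 0.38/2.02 = 0.18812
Need k ≥ ln(0.000001) / ln(0.18812) = -13.8155 / -1.6707 ≈ 8.269
Smallest integer k satisfying the bound: 9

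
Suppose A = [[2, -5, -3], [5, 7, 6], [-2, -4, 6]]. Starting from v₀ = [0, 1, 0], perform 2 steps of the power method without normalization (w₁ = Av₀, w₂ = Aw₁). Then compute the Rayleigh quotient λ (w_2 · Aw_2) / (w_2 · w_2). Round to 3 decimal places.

2.044

w1 = Av₀ = (-5, 7, -4)
w2 = Aw1 = (-33, 0, -42)
Aw2 = (60, -417, -186)
w2·Aw2 = (-33)·60 + 0·(-417) + (-42)·(-186) = 5832; w2·w2 = (-33)·(-33) + 0·0 + (-42)·(-42) = 2853
λ ≈ 5832/2853 = 2.044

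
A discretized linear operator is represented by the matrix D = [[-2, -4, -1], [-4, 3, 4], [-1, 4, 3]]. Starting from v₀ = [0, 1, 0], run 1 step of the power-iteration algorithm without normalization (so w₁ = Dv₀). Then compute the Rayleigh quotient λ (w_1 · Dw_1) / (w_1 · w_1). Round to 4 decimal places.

λ ≈ 6.5122

w1 = Dv₀ = ((-2)·0 + (-4)·1 + (-1)·0; (-4)·0 + 3·1 + 4·0; (-1)·0 + 4·1 + 3·0) = (-4, 3, 4)
Dw1 = (-8, 41, 28)
w1·Dw1 = (-4)·(-8) + 3·41 + 4·28 = 267; w1·w1 = (-4)·(-4) + 3·3 + 4·4 = 41
λ ≈ 267/41 = 6.5122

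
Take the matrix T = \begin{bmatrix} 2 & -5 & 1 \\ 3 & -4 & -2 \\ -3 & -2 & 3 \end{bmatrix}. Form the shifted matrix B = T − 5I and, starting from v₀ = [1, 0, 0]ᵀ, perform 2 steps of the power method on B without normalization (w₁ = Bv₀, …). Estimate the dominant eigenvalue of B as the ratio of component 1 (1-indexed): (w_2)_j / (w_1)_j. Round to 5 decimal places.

3.00000

B = T − 5I has rows (-3, -5, 1); (3, -9, -2); (-3, -2, -2)
w1 = Bv₀ = ((-3)·1 + (-5)·0 + 1·0; 3·1 + (-9)·0 + (-2)·0; (-3)·1 + (-2)·0 + (-2)·0) = (-3, 3, -3)
w2 = Bw1 = ((-3)·(-3) + (-5)·3 + 1·(-3); 3·(-3) + (-9)·3 + (-2)·(-3); (-3)·(-3) + (-2)·3 + (-2)·(-3)) = (-9, -30, 9)
Ratio: -9/-3 = 3.00000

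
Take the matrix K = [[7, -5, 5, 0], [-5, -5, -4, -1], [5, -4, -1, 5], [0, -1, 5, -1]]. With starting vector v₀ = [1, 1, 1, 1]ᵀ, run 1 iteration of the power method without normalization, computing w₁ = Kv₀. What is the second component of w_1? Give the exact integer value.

-15

w1 = Kv₀ = (7, -15, 5, 3)
The requested component of w1 is -15.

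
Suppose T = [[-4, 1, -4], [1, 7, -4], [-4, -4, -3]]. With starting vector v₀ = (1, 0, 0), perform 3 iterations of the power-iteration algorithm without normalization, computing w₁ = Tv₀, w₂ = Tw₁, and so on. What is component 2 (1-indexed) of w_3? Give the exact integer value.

70

w1 = Tv₀ = ((-4)·1 + 1·0 + (-4)·0; 1·1 + 7·0 + (-4)·0; (-4)·1 + (-4)·0 + (-3)·0) = (-4, 1, -4)
w2 = Tw1 = ((-4)·(-4) + 1·1 + (-4)·(-4); 1·(-4) + 7·1 + (-4)·(-4); (-4)·(-4) + (-4)·1 + (-3)·(-4)) = (33, 19, 24)
w3 = Tw2 = (-209, 70, -280)
The requested component of w3 is 70.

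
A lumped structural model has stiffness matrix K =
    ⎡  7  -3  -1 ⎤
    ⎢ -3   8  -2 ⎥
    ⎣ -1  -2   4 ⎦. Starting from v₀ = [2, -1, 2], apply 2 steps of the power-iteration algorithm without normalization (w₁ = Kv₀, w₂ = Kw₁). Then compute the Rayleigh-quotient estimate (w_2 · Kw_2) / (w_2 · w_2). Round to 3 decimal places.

w1 = Kv₀ = (15, -18, 8)
w2 = Kw1 = (151, -205, 53)
Kw2 = (1619, -2199, 471)
w2·Kw2 = 151·1619 + (-205)·(-2199) + 53·471 = 720227; w2·w2 = 151·151 + (-205)·(-205) + 53·53 = 67635
λ ≈ 720227/67635 = 10.649

λ ≈ 10.649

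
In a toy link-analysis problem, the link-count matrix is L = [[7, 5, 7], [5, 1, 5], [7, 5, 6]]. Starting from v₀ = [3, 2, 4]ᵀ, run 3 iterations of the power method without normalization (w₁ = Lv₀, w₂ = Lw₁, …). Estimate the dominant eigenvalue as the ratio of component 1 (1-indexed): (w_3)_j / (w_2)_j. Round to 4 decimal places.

16.6958

w1 = Lv₀ = (59, 37, 55)
w2 = Lw1 = (983, 607, 928)
w3 = Lw2 = (16412, 10162, 15484)
Ratio at component: 16412 / 983 = 16.6958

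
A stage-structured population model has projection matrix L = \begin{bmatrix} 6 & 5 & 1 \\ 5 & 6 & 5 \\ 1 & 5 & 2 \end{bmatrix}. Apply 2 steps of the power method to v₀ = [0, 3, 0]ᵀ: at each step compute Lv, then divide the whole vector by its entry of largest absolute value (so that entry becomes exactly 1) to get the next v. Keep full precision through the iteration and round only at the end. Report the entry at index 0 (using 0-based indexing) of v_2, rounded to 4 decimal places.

0.7558

Lv0 = (15.00000, 18.00000, 15.00000); divide by 18.00000 → v1 = (0.83333, 1.00000, 0.83333)
Lv1 = (10.83333, 14.33333, 7.50000); divide by 14.33333 → v2 = (0.75581, 1.00000, 0.52326)
Requested entry of v2: 195/258 = 0.7558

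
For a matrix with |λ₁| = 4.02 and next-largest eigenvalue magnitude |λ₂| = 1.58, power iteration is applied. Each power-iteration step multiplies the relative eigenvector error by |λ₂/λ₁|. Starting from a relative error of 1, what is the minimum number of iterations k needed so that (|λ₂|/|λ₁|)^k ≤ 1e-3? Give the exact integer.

8

|λ₂/λ₁| = 1.58/4.02 = 0.39303
Need k ≥ ln(1e-3) / ln(0.39303) = -6.9078 / -0.9339 ≈ 7.397
Smallest integer k satisfying the bound: 8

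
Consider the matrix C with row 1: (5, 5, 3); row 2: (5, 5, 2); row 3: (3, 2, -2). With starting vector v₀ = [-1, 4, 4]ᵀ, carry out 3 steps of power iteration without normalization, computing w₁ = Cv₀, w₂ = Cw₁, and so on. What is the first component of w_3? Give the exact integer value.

w1 = Cv₀ = (5·(-1) + 5·4 + 3·4; 5·(-1) + 5·4 + 2·4; 3·(-1) + 2·4 + (-2)·4) = (27, 23, -3)
w2 = Cw1 = (5·27 + 5·23 + 3·(-3); 5·27 + 5·23 + 2·(-3); 3·27 + 2·23 + (-2)·(-3)) = (241, 244, 133)
w3 = Cw2 = (2824, 2691, 945)
The requested component of w3 is 2824.

2824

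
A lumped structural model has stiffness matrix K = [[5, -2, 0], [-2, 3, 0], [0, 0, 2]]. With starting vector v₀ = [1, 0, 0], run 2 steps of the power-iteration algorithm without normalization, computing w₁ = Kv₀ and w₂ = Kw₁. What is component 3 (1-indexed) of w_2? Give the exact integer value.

0

w1 = Kv₀ = (5·1 + (-2)·0 + 0·0; (-2)·1 + 3·0 + 0·0; 0·1 + 0·0 + 2·0) = (5, -2, 0)
w2 = Kw1 = (5·5 + (-2)·(-2) + 0·0; (-2)·5 + 3·(-2) + 0·0; 0·5 + 0·(-2) + 2·0) = (29, -16, 0)
The requested component of w2 is 0.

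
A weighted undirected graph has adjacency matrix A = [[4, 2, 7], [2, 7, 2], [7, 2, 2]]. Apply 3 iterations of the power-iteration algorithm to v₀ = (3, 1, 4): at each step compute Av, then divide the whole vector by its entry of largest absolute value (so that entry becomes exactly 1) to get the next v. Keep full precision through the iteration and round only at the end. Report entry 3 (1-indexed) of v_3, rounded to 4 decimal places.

Av0 = (42.00000, 21.00000, 31.00000); divide by 42.00000 → v1 = (1.00000, 0.50000, 0.73810)
Av1 = (10.16667, 6.97619, 9.47619); divide by 10.16667 → v2 = (1.00000, 0.68618, 0.93208)
Av2 = (11.89696, 8.66745, 10.23653); divide by 11.89696 → v3 = (1.00000, 0.72854, 0.86043)
Requested entry of v3: 4371/5080 = 0.8604

0.8604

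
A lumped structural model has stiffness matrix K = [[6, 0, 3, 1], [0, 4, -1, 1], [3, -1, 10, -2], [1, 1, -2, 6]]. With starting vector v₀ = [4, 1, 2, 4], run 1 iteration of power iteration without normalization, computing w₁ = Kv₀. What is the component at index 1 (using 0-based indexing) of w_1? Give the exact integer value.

6

w1 = Kv₀ = (34, 6, 23, 25)
The requested component of w1 is 6.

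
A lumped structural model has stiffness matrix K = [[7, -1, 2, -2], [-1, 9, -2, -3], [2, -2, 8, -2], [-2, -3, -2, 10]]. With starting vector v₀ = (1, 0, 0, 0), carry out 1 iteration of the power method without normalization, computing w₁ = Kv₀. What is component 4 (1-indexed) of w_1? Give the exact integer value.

w1 = Kv₀ = (7, -1, 2, -2)
The requested component of w1 is -2.

-2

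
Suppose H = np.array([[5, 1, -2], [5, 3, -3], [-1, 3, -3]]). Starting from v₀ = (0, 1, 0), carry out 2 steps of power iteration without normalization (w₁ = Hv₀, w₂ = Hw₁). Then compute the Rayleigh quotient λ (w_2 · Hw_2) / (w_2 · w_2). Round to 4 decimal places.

5.2667

w1 = Hv₀ = (5·0 + 1·1 + (-2)·0; 5·0 + 3·1 + (-3)·0; (-1)·0 + 3·1 + (-3)·0) = (1, 3, 3)
w2 = Hw1 = (5·1 + 1·3 + (-2)·3; 5·1 + 3·3 + (-3)·3; (-1)·1 + 3·3 + (-3)·3) = (2, 5, -1)
Hw2 = (17, 28, 16)
w2·Hw2 = 2·17 + 5·28 + (-1)·16 = 158; w2·w2 = 2·2 + 5·5 + (-1)·(-1) = 30
λ ≈ 158/30 = 5.2667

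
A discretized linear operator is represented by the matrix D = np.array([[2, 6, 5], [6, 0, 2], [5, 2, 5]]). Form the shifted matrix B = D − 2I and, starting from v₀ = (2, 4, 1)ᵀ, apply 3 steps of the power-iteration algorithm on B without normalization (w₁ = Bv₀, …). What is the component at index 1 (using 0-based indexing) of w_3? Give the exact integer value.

B = D − 2I has rows (0, 6, 5); (6, -2, 2); (5, 2, 3)
w1 = Bv₀ = (0·2 + 6·4 + 5·1; 6·2 + (-2)·4 + 2·1; 5·2 + 2·4 + 3·1) = (29, 6, 21)
w2 = Bw1 = (0·29 + 6·6 + 5·21; 6·29 + (-2)·6 + 2·21; 5·29 + 2·6 + 3·21) = (141, 204, 220)
w3 = Bw2 = (2324, 878, 1773)
Requested component of w3: 878

878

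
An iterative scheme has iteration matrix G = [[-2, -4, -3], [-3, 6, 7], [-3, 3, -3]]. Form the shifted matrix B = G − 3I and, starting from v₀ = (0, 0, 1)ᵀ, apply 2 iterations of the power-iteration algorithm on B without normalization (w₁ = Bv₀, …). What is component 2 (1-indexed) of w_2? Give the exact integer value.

B = G − 3I has rows (-5, -4, -3); (-3, 3, 7); (-3, 3, -6)
w1 = Bv₀ = ((-5)·0 + (-4)·0 + (-3)·1; (-3)·0 + 3·0 + 7·1; (-3)·0 + 3·0 + (-6)·1) = (-3, 7, -6)
w2 = Bw1 = ((-5)·(-3) + (-4)·7 + (-3)·(-6); (-3)·(-3) + 3·7 + 7·(-6); (-3)·(-3) + 3·7 + (-6)·(-6)) = (5, -12, 66)
Requested component of w2: -12

-12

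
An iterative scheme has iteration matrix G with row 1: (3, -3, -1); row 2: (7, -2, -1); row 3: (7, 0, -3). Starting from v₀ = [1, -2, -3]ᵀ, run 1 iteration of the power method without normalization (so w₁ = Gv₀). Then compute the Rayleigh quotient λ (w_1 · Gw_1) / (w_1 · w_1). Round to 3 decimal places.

w1 = Gv₀ = (3·1 + (-3)·(-2) + (-1)·(-3); 7·1 + (-2)·(-2) + (-1)·(-3); 7·1 + 0·(-2) + (-3)·(-3)) = (12, 14, 16)
Gw1 = (-22, 40, 36)
w1·Gw1 = 12·(-22) + 14·40 + 16·36 = 872; w1·w1 = 12·12 + 14·14 + 16·16 = 596
λ ≈ 872/596 = 1.463

λ ≈ 1.463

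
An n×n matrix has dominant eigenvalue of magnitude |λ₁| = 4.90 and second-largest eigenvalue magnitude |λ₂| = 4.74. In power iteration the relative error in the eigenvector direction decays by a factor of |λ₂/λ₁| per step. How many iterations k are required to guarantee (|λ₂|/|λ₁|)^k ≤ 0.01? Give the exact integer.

139

|λ₂/λ₁| = 4.74/4.90 = 0.96735
Need k ≥ ln(0.01) / ln(0.96735) = -4.6052 / -0.0332 ≈ 138.718
Smallest integer k satisfying the bound: 139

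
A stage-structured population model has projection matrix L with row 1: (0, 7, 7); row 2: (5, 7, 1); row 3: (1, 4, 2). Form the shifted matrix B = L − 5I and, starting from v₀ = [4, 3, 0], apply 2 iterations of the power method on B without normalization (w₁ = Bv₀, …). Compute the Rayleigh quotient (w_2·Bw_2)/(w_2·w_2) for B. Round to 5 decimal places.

B = L − 5I has rows (-5, 7, 7); (5, 2, 1); (1, 4, -3)
w1 = Bv₀ = (1, 26, 16)
w2 = Bw1 = (289, 73, 57)
Bw2 = (-535, 1648, 410)
w2·Bw2 = -10941; w2·w2 = 92099; μ ≈ -10941/92099 = -0.11880

-0.11880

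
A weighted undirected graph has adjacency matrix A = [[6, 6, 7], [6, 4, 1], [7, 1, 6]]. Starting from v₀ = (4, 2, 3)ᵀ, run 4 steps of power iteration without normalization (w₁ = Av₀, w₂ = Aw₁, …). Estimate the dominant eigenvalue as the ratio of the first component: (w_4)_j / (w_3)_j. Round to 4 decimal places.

w1 = Av₀ = (6·4 + 6·2 + 7·3; 6·4 + 4·2 + 1·3; 7·4 + 1·2 + 6·3) = (57, 35, 48)
w2 = Aw1 = (6·57 + 6·35 + 7·48; 6·57 + 4·35 + 1·48; 7·57 + 1·35 + 6·48) = (888, 530, 722)
w3 = Aw2 = (13562, 8170, 11078)
w4 = Aw3 = (207938, 125130, 169572)
Ratio at component: 207938 / 13562 = 15.3324

15.3324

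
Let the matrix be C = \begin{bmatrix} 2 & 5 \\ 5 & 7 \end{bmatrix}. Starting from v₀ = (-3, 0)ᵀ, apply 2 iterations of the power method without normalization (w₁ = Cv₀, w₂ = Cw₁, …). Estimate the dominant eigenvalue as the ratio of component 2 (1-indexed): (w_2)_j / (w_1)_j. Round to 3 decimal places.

λ ≈ 9.000

w1 = Cv₀ = (2·(-3) + 5·0; 5·(-3) + 7·0) = (-6, -15)
w2 = Cw1 = (2·(-6) + 5·(-15); 5·(-6) + 7·(-15)) = (-87, -135)
Ratio at component: -135 / -15 = 9.000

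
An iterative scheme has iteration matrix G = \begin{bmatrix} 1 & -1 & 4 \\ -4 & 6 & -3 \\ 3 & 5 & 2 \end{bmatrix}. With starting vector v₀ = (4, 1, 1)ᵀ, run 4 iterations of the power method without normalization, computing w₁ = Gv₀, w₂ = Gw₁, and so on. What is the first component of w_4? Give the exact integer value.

-577

w1 = Gv₀ = (1·4 + (-1)·1 + 4·1; (-4)·4 + 6·1 + (-3)·1; 3·4 + 5·1 + 2·1) = (7, -13, 19)
w2 = Gw1 = (1·7 + (-1)·(-13) + 4·19; (-4)·7 + 6·(-13) + (-3)·19; 3·7 + 5·(-13) + 2·19) = (96, -163, -6)
w3 = Gw2 = (235, -1344, -539)
w4 = Gw3 = (-577, -7387, -7093)
The requested component of w4 is -577.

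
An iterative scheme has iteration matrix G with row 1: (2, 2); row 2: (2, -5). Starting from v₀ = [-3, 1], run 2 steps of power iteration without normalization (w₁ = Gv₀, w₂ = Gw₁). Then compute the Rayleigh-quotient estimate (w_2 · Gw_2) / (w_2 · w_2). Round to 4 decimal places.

w1 = Gv₀ = (-4, -11)
w2 = Gw1 = (-30, 47)
Gw2 = (34, -295)
w2·Gw2 = (-30)·34 + 47·(-295) = -14885; w2·w2 = (-30)·(-30) + 47·47 = 3109
λ ≈ -14885/3109 = -4.7877

λ ≈ -4.7877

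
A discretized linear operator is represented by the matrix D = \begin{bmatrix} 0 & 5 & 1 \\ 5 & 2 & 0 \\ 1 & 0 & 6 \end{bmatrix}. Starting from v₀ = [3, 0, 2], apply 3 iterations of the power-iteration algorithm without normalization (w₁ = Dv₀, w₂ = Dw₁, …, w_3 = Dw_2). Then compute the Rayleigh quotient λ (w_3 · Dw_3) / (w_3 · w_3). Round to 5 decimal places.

λ ≈ 6.36918

w1 = Dv₀ = (0·3 + 5·0 + 1·2; 5·3 + 2·0 + 0·2; 1·3 + 0·0 + 6·2) = (2, 15, 15)
w2 = Dw1 = (0·2 + 5·15 + 1·15; 5·2 + 2·15 + 0·15; 1·2 + 0·15 + 6·15) = (90, 40, 92)
w3 = Dw2 = (292, 530, 642)
Dw3 = (3292, 2520, 4144)
w3·Dw3 = 292·3292 + 530·2520 + 642·4144 = 4957312; w3·w3 = 292·292 + 530·530 + 642·642 = 778328
λ ≈ 4957312/778328 = 6.36918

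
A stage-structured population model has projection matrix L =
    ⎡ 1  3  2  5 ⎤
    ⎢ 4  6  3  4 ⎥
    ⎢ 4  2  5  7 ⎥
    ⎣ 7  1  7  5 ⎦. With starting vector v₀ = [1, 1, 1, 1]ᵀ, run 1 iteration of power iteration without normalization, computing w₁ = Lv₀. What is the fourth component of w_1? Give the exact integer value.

20

w1 = Lv₀ = (1·1 + 3·1 + 2·1 + 5·1; 4·1 + 6·1 + 3·1 + 4·1; 4·1 + 2·1 + 5·1 + 7·1; 7·1 + 1·1 + 7·1 + 5·1) = (11, 17, 18, 20)
The requested component of w1 is 20.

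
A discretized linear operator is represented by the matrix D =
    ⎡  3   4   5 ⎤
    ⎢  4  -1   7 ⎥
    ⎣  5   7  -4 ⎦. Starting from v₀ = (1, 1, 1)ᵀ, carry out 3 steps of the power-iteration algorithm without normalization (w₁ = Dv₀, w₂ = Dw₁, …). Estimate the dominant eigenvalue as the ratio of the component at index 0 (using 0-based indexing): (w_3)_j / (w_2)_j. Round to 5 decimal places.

w1 = Dv₀ = (3·1 + 4·1 + 5·1; 4·1 + (-1)·1 + 7·1; 5·1 + 7·1 + (-4)·1) = (12, 10, 8)
w2 = Dw1 = (3·12 + 4·10 + 5·8; 4·12 + (-1)·10 + 7·8; 5·12 + 7·10 + (-4)·8) = (116, 94, 98)
w3 = Dw2 = (1214, 1056, 846)
Ratio at component: 1214 / 116 = 10.46552

λ ≈ 10.46552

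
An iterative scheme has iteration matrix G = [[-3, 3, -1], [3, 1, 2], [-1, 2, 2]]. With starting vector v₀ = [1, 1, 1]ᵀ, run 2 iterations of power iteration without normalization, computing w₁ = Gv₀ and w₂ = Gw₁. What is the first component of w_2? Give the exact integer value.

w1 = Gv₀ = ((-3)·1 + 3·1 + (-1)·1; 3·1 + 1·1 + 2·1; (-1)·1 + 2·1 + 2·1) = (-1, 6, 3)
w2 = Gw1 = ((-3)·(-1) + 3·6 + (-1)·3; 3·(-1) + 1·6 + 2·3; (-1)·(-1) + 2·6 + 2·3) = (18, 9, 19)
The requested component of w2 is 18.

18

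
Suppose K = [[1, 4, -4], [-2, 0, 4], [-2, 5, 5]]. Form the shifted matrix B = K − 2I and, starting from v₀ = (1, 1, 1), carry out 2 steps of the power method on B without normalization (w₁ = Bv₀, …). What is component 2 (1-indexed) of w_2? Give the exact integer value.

B = K − 2I has rows (-1, 4, -4); (-2, -2, 4); (-2, 5, 3)
w1 = Bv₀ = ((-1)·1 + 4·1 + (-4)·1; (-2)·1 + (-2)·1 + 4·1; (-2)·1 + 5·1 + 3·1) = (-1, 0, 6)
w2 = Bw1 = ((-1)·(-1) + 4·0 + (-4)·6; (-2)·(-1) + (-2)·0 + 4·6; (-2)·(-1) + 5·0 + 3·6) = (-23, 26, 20)
Requested component of w2: 26

26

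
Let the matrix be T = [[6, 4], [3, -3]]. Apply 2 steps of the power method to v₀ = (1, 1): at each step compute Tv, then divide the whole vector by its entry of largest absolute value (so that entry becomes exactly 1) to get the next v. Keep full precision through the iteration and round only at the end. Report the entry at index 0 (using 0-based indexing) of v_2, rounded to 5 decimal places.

1.00000

Tv0 = (10.000000, 0.000000); divide by 10.000000 → v1 = (1.000000, 0.000000)
Tv1 = (6.000000, 3.000000); divide by 6.000000 → v2 = (1.000000, 0.500000)
Requested entry of v2: 60/60 = 1.00000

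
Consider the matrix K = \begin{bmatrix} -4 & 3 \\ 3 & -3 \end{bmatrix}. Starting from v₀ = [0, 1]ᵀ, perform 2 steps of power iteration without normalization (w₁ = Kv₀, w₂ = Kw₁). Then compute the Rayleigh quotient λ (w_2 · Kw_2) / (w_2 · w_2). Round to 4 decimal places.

λ ≈ -6.5412

w1 = Kv₀ = (3, -3)
w2 = Kw1 = (-21, 18)
Kw2 = (138, -117)
w2·Kw2 = (-21)·138 + 18·(-117) = -5004; w2·w2 = (-21)·(-21) + 18·18 = 765
λ ≈ -5004/765 = -6.5412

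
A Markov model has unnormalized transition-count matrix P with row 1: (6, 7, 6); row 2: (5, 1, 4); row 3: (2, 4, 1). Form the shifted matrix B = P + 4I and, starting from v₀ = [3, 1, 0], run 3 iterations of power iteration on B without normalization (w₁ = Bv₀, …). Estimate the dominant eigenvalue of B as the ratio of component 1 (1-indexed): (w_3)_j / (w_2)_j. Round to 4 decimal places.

μ ≈ 16.1386

B = P + 4I has rows (10, 7, 6); (5, 5, 4); (2, 4, 5)
w1 = Bv₀ = (37, 20, 10)
w2 = Bw1 = (570, 325, 204)
w3 = Bw2 = (9199, 5291, 3460)
Ratio: 9199/570 = 16.1386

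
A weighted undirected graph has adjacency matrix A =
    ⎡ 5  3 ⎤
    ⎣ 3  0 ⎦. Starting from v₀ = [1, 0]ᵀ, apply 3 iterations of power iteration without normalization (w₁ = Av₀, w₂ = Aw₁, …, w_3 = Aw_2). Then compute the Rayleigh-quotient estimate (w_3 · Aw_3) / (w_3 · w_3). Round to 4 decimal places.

w1 = Av₀ = (5, 3)
w2 = Aw1 = (34, 15)
w3 = Aw2 = (215, 102)
Aw3 = (1381, 645)
w3·Aw3 = 215·1381 + 102·645 = 362705; w3·w3 = 215·215 + 102·102 = 56629
λ ≈ 362705/56629 = 6.4049

6.4049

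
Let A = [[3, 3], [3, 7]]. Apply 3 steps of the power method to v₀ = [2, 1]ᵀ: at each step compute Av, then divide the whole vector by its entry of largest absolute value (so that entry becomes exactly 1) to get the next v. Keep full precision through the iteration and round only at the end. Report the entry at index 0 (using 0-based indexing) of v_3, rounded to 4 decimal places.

0.5391

Av0 = (9.00000, 13.00000); divide by 13.00000 → v1 = (0.69231, 1.00000)
Av1 = (5.07692, 9.07692); divide by 9.07692 → v2 = (0.55932, 1.00000)
Av2 = (4.67797, 8.67797); divide by 8.67797 → v3 = (0.53906, 1.00000)
Requested entry of v3: 552/1024 = 0.5391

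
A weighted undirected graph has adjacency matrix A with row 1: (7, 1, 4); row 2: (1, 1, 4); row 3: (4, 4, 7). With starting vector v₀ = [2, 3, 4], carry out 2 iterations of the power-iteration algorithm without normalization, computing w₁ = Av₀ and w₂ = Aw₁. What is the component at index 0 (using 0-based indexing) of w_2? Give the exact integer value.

w1 = Av₀ = (7·2 + 1·3 + 4·4; 1·2 + 1·3 + 4·4; 4·2 + 4·3 + 7·4) = (33, 21, 48)
w2 = Aw1 = (7·33 + 1·21 + 4·48; 1·33 + 1·21 + 4·48; 4·33 + 4·21 + 7·48) = (444, 246, 552)
The requested component of w2 is 444.

444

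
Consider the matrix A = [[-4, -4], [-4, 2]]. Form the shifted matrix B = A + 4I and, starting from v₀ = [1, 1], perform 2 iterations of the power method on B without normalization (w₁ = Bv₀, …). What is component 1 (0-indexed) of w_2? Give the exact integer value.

28

B = A + 4I has rows (0, -4); (-4, 6)
w1 = Bv₀ = (-4, 2)
w2 = Bw1 = (-8, 28)
Requested component of w2: 28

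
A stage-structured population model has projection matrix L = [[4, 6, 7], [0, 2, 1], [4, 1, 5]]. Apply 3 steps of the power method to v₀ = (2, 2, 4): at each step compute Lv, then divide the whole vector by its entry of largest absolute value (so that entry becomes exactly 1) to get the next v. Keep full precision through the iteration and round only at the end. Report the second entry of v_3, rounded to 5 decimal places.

Lv0 = (48.000000, 8.000000, 30.000000); divide by 48.000000 → v1 = (1.000000, 0.166667, 0.625000)
Lv1 = (9.375000, 0.958333, 7.291667); divide by 9.375000 → v2 = (1.000000, 0.102222, 0.777778)
Lv2 = (10.057778, 0.982222, 7.991111); divide by 10.057778 → v3 = (1.000000, 0.097658, 0.794521)
Requested entry of v3: 442/4526 = 0.09766

0.09766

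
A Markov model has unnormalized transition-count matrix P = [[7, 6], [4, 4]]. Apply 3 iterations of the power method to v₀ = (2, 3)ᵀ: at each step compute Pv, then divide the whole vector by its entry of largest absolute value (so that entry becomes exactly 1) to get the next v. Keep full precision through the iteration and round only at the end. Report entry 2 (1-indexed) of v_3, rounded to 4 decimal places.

0.6039

Pv0 = (32.00000, 20.00000); divide by 32.00000 → v1 = (1.00000, 0.62500)
Pv1 = (10.75000, 6.50000); divide by 10.75000 → v2 = (1.00000, 0.60465)
Pv2 = (10.62791, 6.41860); divide by 10.62791 → v3 = (1.00000, 0.60394)
Requested entry of v3: 2208/3656 = 0.6039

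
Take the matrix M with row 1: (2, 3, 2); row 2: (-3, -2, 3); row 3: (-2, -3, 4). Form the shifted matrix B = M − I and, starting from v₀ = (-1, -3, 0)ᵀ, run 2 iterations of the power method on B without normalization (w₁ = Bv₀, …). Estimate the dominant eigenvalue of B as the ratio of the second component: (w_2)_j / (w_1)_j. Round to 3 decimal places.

B = M − I has rows (1, 3, 2); (-3, -3, 3); (-2, -3, 3)
w1 = Bv₀ = (1·(-1) + 3·(-3) + 2·0; (-3)·(-1) + (-3)·(-3) + 3·0; (-2)·(-1) + (-3)·(-3) + 3·0) = (-10, 12, 11)
w2 = Bw1 = (1·(-10) + 3·12 + 2·11; (-3)·(-10) + (-3)·12 + 3·11; (-2)·(-10) + (-3)·12 + 3·11) = (48, 27, 17)
Ratio: 27/12 = 2.250

2.250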